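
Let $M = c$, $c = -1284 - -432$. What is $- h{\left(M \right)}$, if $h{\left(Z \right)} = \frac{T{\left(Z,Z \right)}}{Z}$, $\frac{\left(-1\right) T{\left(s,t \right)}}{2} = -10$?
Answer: $\frac{5}{213} \approx 0.023474$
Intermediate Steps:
$T{\left(s,t \right)} = 20$ ($T{\left(s,t \right)} = \left(-2\right) \left(-10\right) = 20$)
$c = -852$ ($c = -1284 + 432 = -852$)
$M = -852$
$h{\left(Z \right)} = \frac{20}{Z}$
$- h{\left(M \right)} = - \frac{20}{-852} = - \frac{20 \left(-1\right)}{852} = \left(-1\right) \left(- \frac{5}{213}\right) = \frac{5}{213}$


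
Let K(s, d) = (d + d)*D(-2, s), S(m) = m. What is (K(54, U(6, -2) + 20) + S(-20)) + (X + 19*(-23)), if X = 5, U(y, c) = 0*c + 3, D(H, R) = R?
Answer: 2032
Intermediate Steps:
U(y, c) = 3 (U(y, c) = 0 + 3 = 3)
K(s, d) = 2*d*s (K(s, d) = (d + d)*s = (2*d)*s = 2*d*s)
(K(54, U(6, -2) + 20) + S(-20)) + (X + 19*(-23)) = (2*(3 + 20)*54 - 20) + (5 + 19*(-23)) = (2*23*54 - 20) + (5 - 437) = (2484 - 20) - 432 = 2464 - 432 = 2032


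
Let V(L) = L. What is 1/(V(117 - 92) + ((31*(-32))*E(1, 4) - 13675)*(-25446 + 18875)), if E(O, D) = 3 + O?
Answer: 1/115932178 ≈ 8.6257e-9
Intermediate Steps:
1/(V(117 - 92) + ((31*(-32))*E(1, 4) - 13675)*(-25446 + 18875)) = 1/((117 - 92) + ((31*(-32))*(3 + 1) - 13675)*(-25446 + 18875)) = 1/(25 + (-992*4 - 13675)*(-6571)) = 1/(25 + (-3968 - 13675)*(-6571)) = 1/(25 - 17643*(-6571)) = 1/(25 + 115932153) = 1/115932178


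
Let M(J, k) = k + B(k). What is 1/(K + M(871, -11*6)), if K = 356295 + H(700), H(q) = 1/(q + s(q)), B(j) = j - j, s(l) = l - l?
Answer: 700/249360301 ≈ 2.8072e-6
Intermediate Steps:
s(l) = 0
B(j) = 0
H(q) = 1/q (H(q) = 1/(q + 0) = 1/q)
M(J, k) = k (M(J, k) = k + 0 = k)
K = 249406501/700 (K = 356295 + 1/700 = 249406501/700 ≈ 3.5630e+5)
1/(K + M(871, -11*6)) = 1/(249406501/700 - 11*6) = 1/(249406501/700 - 66) = 1/(249360301/700) = 700/249360301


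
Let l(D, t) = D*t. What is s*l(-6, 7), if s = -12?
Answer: 504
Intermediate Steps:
s*l(-6, 7) = -(-72)*7 = -12*(-42) = 504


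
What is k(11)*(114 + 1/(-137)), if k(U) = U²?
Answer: 1889657/137 ≈ 13793.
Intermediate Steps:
k(11)*(114 + 1/(-137)) = 11²*(114 + 1/(-137)) = 121*(114 - 1/137) = 121*(15617/137) = 1889657/137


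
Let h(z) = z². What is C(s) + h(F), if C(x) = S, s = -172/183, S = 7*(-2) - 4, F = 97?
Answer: 9391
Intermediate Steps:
S = -18 (S = -14 - 4 = -18)
s = -172/183 (s = -172*1/183 = -172/183 ≈ -0.93989)
C(x) = -18
C(s) + h(F) = -18 + 97² = -18 + 9409 = 9391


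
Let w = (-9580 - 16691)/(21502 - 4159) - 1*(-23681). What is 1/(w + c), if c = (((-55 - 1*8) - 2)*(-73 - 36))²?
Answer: 1927/96775682943 ≈ 1.9912e-8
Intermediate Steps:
c = 50197225 (c = (((-55 - 8) - 2)*(-109))² = ((-63 - 2)*(-109))² = (-65*(-109))² = 7085² = 50197225)
w = 45630368/1927 (w = -26271/17343 + 23681 = -26271*1/17343 + 23681 = -2919/1927 + 23681 = 45630368/1927 ≈ 23680.)
1/(w + c) = 1/(45630368/1927 + 50197225) = 1/(96775682943/1927) = 1927/96775682943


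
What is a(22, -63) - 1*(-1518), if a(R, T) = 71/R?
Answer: 33467/22 ≈ 1521.2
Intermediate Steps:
a(22, -63) - 1*(-1518) = 71/22 - 1*(-1518) = 71*(1/22) + 1518 = 71/22 + 1518 = 33467/22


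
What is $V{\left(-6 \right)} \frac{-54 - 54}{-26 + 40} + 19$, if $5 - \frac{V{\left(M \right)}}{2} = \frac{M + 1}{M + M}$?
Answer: $- \frac{362}{7} \approx -51.714$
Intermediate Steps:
$V{\left(M \right)} = 10 - \frac{1 + M}{M}$ ($V{\left(M \right)} = 10 - 2 \frac{M + 1}{M + M} = 10 - 2 \frac{1 + M}{2 M} = 10 - \frac{1 + M}{M}$)
$V{\left(-6 \right)} \frac{-54 - 54}{-26 + 40} + 19 = \left(9 - \frac{1}{-6}\right) \frac{-54 - 54}{-26 + 40} + 19 = \left(9 - - \frac{1}{6}\right) \left(- \frac{108}{14}\right) + 19 = \left(9 + \frac{1}{6}\right) \left(\left(-108\right) \frac{1}{14}\right) + 19 = \frac{55}{6} \left(- \frac{54}{7}\right) + 19 = - \frac{495}{7} + 19 = - \frac{362}{7}$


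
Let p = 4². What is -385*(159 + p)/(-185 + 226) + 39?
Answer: -65776/41 ≈ -1604.3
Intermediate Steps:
p = 16
-385*(159 + p)/(-185 + 226) + 39 = -385*(159 + 16)/(-185 + 226) + 39 = -67375/41 + 39 = -65776/41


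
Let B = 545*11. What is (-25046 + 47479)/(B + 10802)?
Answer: 22433/16797 ≈ 1.3355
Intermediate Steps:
B = 5995
(-25046 + 47479)/(B + 10802) = (-25046 + 47479)/(5995 + 10802) = 22433/16797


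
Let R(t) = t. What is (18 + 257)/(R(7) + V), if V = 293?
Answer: 11/12 ≈ 0.91667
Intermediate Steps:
(18 + 257)/(R(7) + V) = (18 + 257)/(7 + 293) = 275/300 = 275*(1/300) = 11/12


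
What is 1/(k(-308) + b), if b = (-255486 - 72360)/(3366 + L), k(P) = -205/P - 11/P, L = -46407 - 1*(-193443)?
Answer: -275737/407677 ≈ -0.67636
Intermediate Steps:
L = 147036 (L = -46407 + 193443 = 147036)
k(P) = -216/P
b = -54641/25067 (b = (-255486 - 72360)/(3366 + 147036) = -327846/150402 = -327846*1/150402 = -54641/25067 ≈ -2.1798)
1/(k(-308) + b) = 1/(-216/(-308) - 54641/25067) = 1/(-216*(-1/308) - 54641/25067) = 1/(54/77 - 54641/25067) = 1/(-407677/275737) = -275737/407677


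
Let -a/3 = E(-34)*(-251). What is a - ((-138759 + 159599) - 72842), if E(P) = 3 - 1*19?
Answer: 39954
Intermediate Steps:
E(P) = -16 (E(P) = 3 - 19 = -16)
a = -12048 (a = -(-48)*(-251) = -3*4016 = -12048)
a - ((-138759 + 159599) - 72842) = -12048 - ((-138759 + 159599) - 72842) = -12048 - (20840 - 72842) = -12048 - 1*(-52002) = -12048 + 52002 = 39954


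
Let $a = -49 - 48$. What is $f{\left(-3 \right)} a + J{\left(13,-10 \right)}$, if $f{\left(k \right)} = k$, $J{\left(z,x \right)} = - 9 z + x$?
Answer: $164$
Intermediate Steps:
$J{\left(z,x \right)} = x - 9 z$
$a = -97$ ($a = -49 - 48 = -97$)
$f{\left(-3 \right)} a + J{\left(13,-10 \right)} = \left(-3\right) \left(-97\right) - 127 = 291 - 127 = 164$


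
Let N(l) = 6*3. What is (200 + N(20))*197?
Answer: 42946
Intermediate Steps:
N(l) = 18
(200 + N(20))*197 = (200 + 18)*197 = 218*197 = 42946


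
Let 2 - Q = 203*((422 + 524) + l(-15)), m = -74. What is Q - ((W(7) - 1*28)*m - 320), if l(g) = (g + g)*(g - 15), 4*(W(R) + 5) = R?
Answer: -753457/2 ≈ -3.7673e+5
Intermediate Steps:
W(R) = -5 + R/4
l(g) = 2*g*(-15 + g) (l(g) = (2*g)*(-15 + g) = 2*g*(-15 + g))
Q = -374736 (Q = 2 - 203*((422 + 524) + 2*(-15)*(-15 - 15)) = 2 - 203*(946 + 2*(-15)*(-30)) = 2 - 203*(946 + 900) = 2 - 203*1846 = 2 - 1*374738 = 2 - 374738 = -374736)
Q - ((W(7) - 1*28)*m - 320) = -374736 - (((-5 + (¼)*7) - 1*28)*(-74) - 320) = -374736 - (((-5 + 7/4) - 28)*(-74) - 320) = -374736 - ((-13/4 - 28)*(-74) - 320) = -374736 - (-125/4*(-74) - 320) = -374736 - (4625/2 - 320) = -374736 - 1*3985/2 = -374736 - 3985/2 = -753457/2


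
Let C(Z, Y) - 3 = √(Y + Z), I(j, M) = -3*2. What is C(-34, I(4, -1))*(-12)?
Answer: -36 - 24*I*√10 ≈ -36.0 - 75.895*I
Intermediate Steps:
I(j, M) = -6
C(Z, Y) = 3 + √(Y + Z)
C(-34, I(4, -1))*(-12) = (3 + √(-6 - 34))*(-12) = (3 + √(-40))*(-12) = (3 + 2*I*√10)*(-12) = -36 - 24*I*√10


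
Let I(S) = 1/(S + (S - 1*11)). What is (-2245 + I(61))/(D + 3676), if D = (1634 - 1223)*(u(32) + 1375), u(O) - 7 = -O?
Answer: -124597/30998193 ≈ -0.0040195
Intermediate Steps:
u(O) = 7 - O
I(S) = 1/(-11 + 2*S) (I(S) = 1/(S + (S - 11)) = 1/(S + (-11 + S)) = 1/(-11 + 2*S))
D = 554850 (D = (1634 - 1223)*((7 - 1*32) + 1375) = 411*((7 - 32) + 1375) = 411*(-25 + 1375) = 411*1350 = 554850)
(-2245 + I(61))/(D + 3676) = (-2245 + 1/(-11 + 2*61))/(554850 + 3676) = (-2245 + 1/(-11 + 122))/558526 = (-2245 + 1/111)*(1/558526) = -249194/111*1/558526 = -124597/30998193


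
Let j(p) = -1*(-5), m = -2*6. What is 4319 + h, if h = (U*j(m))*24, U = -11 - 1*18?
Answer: 839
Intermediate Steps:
m = -12
U = -29 (U = -11 - 18 = -29)
j(p) = 5
h = -3480 (h = -29*5*24 = -145*24 = -3480)
4319 + h = 4319 - 3480 = 839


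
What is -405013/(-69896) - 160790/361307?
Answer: 135095454151/25253914072 ≈ 5.3495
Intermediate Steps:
-405013/(-69896) - 160790/361307 = -405013*(-1/69896) - 160790*1/361307 = 405013/69896 - 160790/361307 = 135095454151/25253914072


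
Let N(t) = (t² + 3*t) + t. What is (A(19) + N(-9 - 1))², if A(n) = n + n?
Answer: 9604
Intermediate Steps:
N(t) = t² + 4*t
A(n) = 2*n
(A(19) + N(-9 - 1))² = (2*19 + (-9 - 1)*(4 + (-9 - 1)))² = (38 - 10*(4 - 10))² = (38 - 10*(-6))² = (38 + 60)² = 98² = 9604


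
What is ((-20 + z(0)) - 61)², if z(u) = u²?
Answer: 6561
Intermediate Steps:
((-20 + z(0)) - 61)² = ((-20 + 0²) - 61)² = ((-20 + 0) - 61)² = (-20 - 61)² = (-81)² = 6561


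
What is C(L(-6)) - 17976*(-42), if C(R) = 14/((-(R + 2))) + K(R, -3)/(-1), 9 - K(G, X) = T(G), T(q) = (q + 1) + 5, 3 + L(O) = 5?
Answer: 1509975/2 ≈ 7.5499e+5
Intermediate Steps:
L(O) = 2 (L(O) = -3 + 5 = 2)
T(q) = 6 + q (T(q) = (1 + q) + 5 = 6 + q)
K(G, X) = 3 - G (K(G, X) = 9 - (6 + G) = 9 + (-6 - G) = 3 - G)
C(R) = -3 + R + 14/(-2 - R) (C(R) = 14/((-(R + 2))) + (3 - R)/(-1) = 14/((-(2 + R))) + (3 - R)*(-1) = 14/(-2 - R) + (-3 + R) = -3 + R + 14/(-2 - R))
C(L(-6)) - 17976*(-42) = (-20 + 2**2 - 1*2)/(2 + 2) - 17976*(-42) = (-20 + 4 - 2)/4 - 1284*(-588) = (1/4)*(-18) + 754992 = -9/2 + 754992 = 1509975/2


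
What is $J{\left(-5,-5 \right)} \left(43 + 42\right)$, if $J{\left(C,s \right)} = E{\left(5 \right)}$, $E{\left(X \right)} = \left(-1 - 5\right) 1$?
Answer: $-510$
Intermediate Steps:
$E{\left(X \right)} = -6$ ($E{\left(X \right)} = \left(-6\right) 1 = -6$)
$J{\left(C,s \right)} = -6$
$J{\left(-5,-5 \right)} \left(43 + 42\right) = - 6 \left(43 + 42\right) = \left(-6\right) 85 = -510$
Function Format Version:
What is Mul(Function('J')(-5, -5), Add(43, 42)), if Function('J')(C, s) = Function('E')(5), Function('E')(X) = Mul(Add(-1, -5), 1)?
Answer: -510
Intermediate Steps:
Function('E')(X) = -6 (Function('E')(X) = Mul(-6, 1) = -6)
Function('J')(C, s) = -6
Mul(Function('J')(-5, -5), Add(43, 42)) = Mul(-6, Add(43, 42)) = Mul(-6, 85) = -510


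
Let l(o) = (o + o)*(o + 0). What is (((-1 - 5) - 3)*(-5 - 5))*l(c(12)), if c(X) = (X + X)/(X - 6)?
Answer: 2880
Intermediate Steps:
c(X) = 2*X/(-6 + X) (c(X) = (2*X)/(-6 + X) = 2*X/(-6 + X))
l(o) = 2*o**2 (l(o) = (2*o)*o = 2*o**2)
(((-1 - 5) - 3)*(-5 - 5))*l(c(12)) = (((-1 - 5) - 3)*(-5 - 5))*(2*(2*12/(-6 + 12))**2) = ((-6 - 3)*(-10))*(2*(2*12/6)**2) = (-9*(-10))*(2*(2*12*(1/6))**2) = 90*(2*4**2) = 90*(2*16) = 90*32 = 2880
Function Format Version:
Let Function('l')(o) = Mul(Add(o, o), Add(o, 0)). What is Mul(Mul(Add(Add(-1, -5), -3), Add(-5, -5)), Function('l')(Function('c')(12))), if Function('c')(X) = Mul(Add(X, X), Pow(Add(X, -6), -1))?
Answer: 2880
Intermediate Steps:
Function('c')(X) = Mul(2, X, Pow(Add(-6, X), -1)) (Function('c')(X) = Mul(Mul(2, X), Pow(Add(-6, X), -1)) = Mul(2, X, Pow(Add(-6, X), -1)))
Function('l')(o) = Mul(2, Pow(o, 2)) (Function('l')(o) = Mul(Mul(2, o), o) = Mul(2, Pow(o, 2)))
Mul(Mul(Add(Add(-1, -5), -3), Add(-5, -5)), Function('l')(Function('c')(12))) = Mul(Mul(Add(Add(-1, -5), -3), Add(-5, -5)), Mul(2, Pow(Mul(2, 12, Pow(Add(-6, 12), -1)), 2))) = Mul(Mul(Add(-6, -3), -10), Mul(2, Pow(Mul(2, 12, Pow(6, -1)), 2))) = Mul(Mul(-9, -10), Mul(2, Pow(Mul(2, 12, Rational(1, 6)), 2))) = Mul(90, Mul(2, Pow(4, 2))) = Mul(90, Mul(2, 16)) = Mul(90, 32) = 2880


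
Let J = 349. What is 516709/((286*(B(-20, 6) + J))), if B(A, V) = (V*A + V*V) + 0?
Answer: 516709/75790 ≈ 6.8176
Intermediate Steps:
B(A, V) = V² + A*V (B(A, V) = (A*V + V²) + 0 = (V² + A*V) + 0 = V² + A*V)
516709/((286*(B(-20, 6) + J))) = 516709/((286*(6*(-20 + 6) + 349))) = 516709/((286*(6*(-14) + 349))) = 516709/((286*(-84 + 349))) = 516709/((286*265)) = 516709/75790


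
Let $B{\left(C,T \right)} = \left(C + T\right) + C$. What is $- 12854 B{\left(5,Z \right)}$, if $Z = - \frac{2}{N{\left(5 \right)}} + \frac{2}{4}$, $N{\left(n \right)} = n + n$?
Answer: $- \frac{661981}{5} \approx -1.324 \cdot 10^{5}$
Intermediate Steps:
$N{\left(n \right)} = 2 n$
$Z = \frac{3}{10}$ ($Z = - \frac{2}{2 \cdot 5} + \frac{2}{4} = - \frac{2}{10} + 2 \cdot \frac{1}{4} = \left(-2\right) \frac{1}{10} + \frac{1}{2} = - \frac{1}{5} + \frac{1}{2} = \frac{3}{10} \approx 0.3$)
$B{\left(C,T \right)} = T + 2 C$
$- 12854 B{\left(5,Z \right)} = - 12854 \left(\frac{3}{10} + 2 \cdot 5\right) = - 12854 \left(\frac{3}{10} + 10\right) = \left(-12854\right) \frac{103}{10} = - \frac{661981}{5}$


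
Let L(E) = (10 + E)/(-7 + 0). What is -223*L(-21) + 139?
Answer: -1480/7 ≈ -211.43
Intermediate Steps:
L(E) = -10/7 - E/7 (L(E) = (10 + E)/(-7) = (10 + E)*(-1/7) = -10/7 - E/7)
-223*L(-21) + 139 = -223*(-10/7 - 1/7*(-21)) + 139 = -223*(-10/7 + 3) + 139 = -223*11/7 + 139 = -2453/7 + 139 = -1480/7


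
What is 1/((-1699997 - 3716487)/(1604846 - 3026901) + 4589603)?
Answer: 1422055/6526673310649 ≈ 2.1788e-7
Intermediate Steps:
1/((-1699997 - 3716487)/(1604846 - 3026901) + 4589603) = 1/(-5416484/(-1422055) + 4589603) = 1/(-5416484*(-1/1422055) + 4589603) = 1/(5416484/1422055 + 4589603) = 1/(6526673310649/1422055) = 1422055/6526673310649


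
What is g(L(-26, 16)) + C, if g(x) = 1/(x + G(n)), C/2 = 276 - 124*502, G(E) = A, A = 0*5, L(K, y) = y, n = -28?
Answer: -1983103/16 ≈ -1.2394e+5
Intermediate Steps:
A = 0
G(E) = 0
C = -123944 (C = 2*(276 - 124*502) = 2*(276 - 62248) = 2*(-61972) = -123944)
g(x) = 1/x (g(x) = 1/(x + 0) = 1/x)
g(L(-26, 16)) + C = 1/16 - 123944 = -1983103/16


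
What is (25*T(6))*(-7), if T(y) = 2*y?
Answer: -2100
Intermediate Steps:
(25*T(6))*(-7) = (25*(2*6))*(-7) = (25*12)*(-7) = 300*(-7) = -2100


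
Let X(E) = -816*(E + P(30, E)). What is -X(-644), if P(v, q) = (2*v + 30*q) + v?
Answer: -16217184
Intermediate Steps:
P(v, q) = 3*v + 30*q
X(E) = -73440 - 25296*E (X(E) = -816*(E + (3*30 + 30*E)) = -816*(E + (90 + 30*E)) = -816*(90 + 31*E) = -73440 - 25296*E)
-X(-644) = -(-73440 - 25296*(-644)) = -(-73440 + 16290624) = -1*16217184 = -16217184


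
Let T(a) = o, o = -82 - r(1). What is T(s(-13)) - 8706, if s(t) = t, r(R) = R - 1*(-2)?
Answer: -8791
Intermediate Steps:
r(R) = 2 + R (r(R) = R + 2 = 2 + R)
o = -85 (o = -82 - (2 + 1) = -82 - 1*3 = -82 - 3 = -85)
T(a) = -85
T(s(-13)) - 8706 = -85 - 8706 = -8791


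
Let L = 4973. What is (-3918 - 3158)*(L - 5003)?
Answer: 212280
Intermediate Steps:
(-3918 - 3158)*(L - 5003) = (-3918 - 3158)*(4973 - 5003) = -7076*(-30) = 212280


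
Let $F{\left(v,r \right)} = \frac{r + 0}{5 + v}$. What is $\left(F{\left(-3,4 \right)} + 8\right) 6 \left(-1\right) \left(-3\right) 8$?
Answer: $1440$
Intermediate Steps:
$F{\left(v,r \right)} = \frac{r}{5 + v}$
$\left(F{\left(-3,4 \right)} + 8\right) 6 \left(-1\right) \left(-3\right) 8 = \left(\frac{4}{5 - 3} + 8\right) 6 \left(-1\right) \left(-3\right) 8 = \left(\frac{4}{2} + 8\right) \left(-6\right) \left(-3\right) 8 = \left(4 \cdot \frac{1}{2} + 8\right) 18 \cdot 8 = \left(2 + 8\right) 144 = 10 \cdot 144 = 1440$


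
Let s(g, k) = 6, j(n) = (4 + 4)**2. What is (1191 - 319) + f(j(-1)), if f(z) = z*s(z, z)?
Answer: 1256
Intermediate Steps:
j(n) = 64 (j(n) = 8**2 = 64)
f(z) = 6*z (f(z) = z*6 = 6*z)
(1191 - 319) + f(j(-1)) = (1191 - 319) + 6*64 = 872 + 384 = 1256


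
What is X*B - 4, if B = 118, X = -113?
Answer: -13338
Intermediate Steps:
X*B - 4 = -113*118 - 4 = -13334 - 4 = -13338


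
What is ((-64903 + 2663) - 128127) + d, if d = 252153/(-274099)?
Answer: -52179656486/274099 ≈ -1.9037e+5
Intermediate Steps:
d = -252153/274099 (d = 252153*(-1/274099) = -252153/274099 ≈ -0.91993)
((-64903 + 2663) - 128127) + d = ((-64903 + 2663) - 128127) - 252153/274099 = (-62240 - 128127) - 252153/274099 = -190367 - 252153/274099 = -52179656486/274099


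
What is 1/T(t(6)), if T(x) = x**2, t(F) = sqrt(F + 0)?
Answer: 1/6 ≈ 0.16667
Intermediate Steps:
t(F) = sqrt(F)
1/T(t(6)) = 1/((sqrt(6))**2) = 1/6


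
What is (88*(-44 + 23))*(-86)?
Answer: 158928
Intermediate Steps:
(88*(-44 + 23))*(-86) = (88*(-21))*(-86) = -1848*(-86) = 158928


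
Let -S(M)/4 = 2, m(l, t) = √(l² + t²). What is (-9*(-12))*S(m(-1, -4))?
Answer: -864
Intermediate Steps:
S(M) = -8 (S(M) = -4*2 = -8)
(-9*(-12))*S(m(-1, -4)) = -9*(-12)*(-8) = 108*(-8) = -864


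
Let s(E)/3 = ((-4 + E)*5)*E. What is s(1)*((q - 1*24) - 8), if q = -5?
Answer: 1665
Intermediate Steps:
s(E) = 3*E*(-20 + 5*E) (s(E) = 3*(((-4 + E)*5)*E) = 3*((-20 + 5*E)*E) = 3*(E*(-20 + 5*E)) = 3*E*(-20 + 5*E))
s(1)*((q - 1*24) - 8) = (15*1*(-4 + 1))*((-5 - 1*24) - 8) = (15*1*(-3))*((-5 - 24) - 8) = -45*(-29 - 8) = -45*(-37) = 1665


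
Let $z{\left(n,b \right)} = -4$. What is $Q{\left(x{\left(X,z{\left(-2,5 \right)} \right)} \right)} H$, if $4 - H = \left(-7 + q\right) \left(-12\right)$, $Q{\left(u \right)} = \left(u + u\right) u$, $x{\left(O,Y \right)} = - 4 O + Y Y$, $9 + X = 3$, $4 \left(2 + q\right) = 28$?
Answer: $-64000$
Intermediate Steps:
$q = 5$ ($q = -2 + \frac{1}{4} \cdot 28 = -2 + 7 = 5$)
$X = -6$ ($X = -9 + 3 = -6$)
$x{\left(O,Y \right)} = Y^{2} - 4 O$ ($x{\left(O,Y \right)} = - 4 O + Y^{2} = Y^{2} - 4 O$)
$Q{\left(u \right)} = 2 u^{2}$ ($Q{\left(u \right)} = 2 u u = 2 u^{2}$)
$H = -20$ ($H = 4 - \left(-7 + 5\right) \left(-12\right) = 4 - \left(-2\right) \left(-12\right) = 4 - 24 = -20$)
$Q{\left(x{\left(X,z{\left(-2,5 \right)} \right)} \right)} H = 2 \left(\left(-4\right)^{2} - -24\right)^{2} \left(-20\right) = 2 \left(16 + 24\right)^{2} \left(-20\right) = 2 \cdot 40^{2} \left(-20\right) = 2 \cdot 1600 \left(-20\right) = 3200 \left(-20\right) = -64000$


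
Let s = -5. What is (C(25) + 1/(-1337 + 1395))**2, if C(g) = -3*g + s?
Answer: 21520321/3364 ≈ 6397.2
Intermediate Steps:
C(g) = -5 - 3*g (C(g) = -3*g - 5 = -5 - 3*g)
(C(25) + 1/(-1337 + 1395))**2 = ((-5 - 3*25) + 1/(-1337 + 1395))**2 = ((-5 - 75) + 1/58)**2 = (-80 + 1/58)**2 = (-4639/58)**2 = 21520321/3364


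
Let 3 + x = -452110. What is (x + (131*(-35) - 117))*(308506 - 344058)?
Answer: 16240686880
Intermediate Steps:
x = -452113 (x = -3 - 452110 = -452113)
(x + (131*(-35) - 117))*(308506 - 344058) = (-452113 + (131*(-35) - 117))*(308506 - 344058) = (-452113 + (-4585 - 117))*(-35552) = (-452113 - 4702)*(-35552) = -456815*(-35552) = 16240686880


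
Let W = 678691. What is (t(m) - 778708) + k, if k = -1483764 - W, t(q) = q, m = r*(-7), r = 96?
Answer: -2941835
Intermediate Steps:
m = -672 (m = 96*(-7) = -672)
k = -2162455 (k = -1483764 - 1*678691 = -1483764 - 678691 = -2162455)
(t(m) - 778708) + k = (-672 - 778708) - 2162455 = -779380 - 2162455 = -2941835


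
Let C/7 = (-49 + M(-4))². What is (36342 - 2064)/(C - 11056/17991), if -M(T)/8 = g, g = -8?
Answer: 616695498/28324769 ≈ 21.772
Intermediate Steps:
M(T) = 64 (M(T) = -8*(-8) = 64)
C = 1575 (C = 7*(-49 + 64)² = 7*15² = 7*225 = 1575)
(36342 - 2064)/(C - 11056/17991) = (36342 - 2064)/(1575 - 11056/17991) = 34278/(1575 - 11056*1/17991) = 34278/(1575 - 11056/17991) = 34278/(28324769/17991) = 34278*(17991/28324769) = 616695498/28324769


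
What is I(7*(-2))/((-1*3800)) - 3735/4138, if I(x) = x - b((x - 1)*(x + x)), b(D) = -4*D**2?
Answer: -733476967/3931100 ≈ -186.58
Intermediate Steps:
I(x) = x + 16*x**2*(-1 + x)**2 (I(x) = x - (-4)*((x - 1)*(x + x))**2 = x - (-4)*((-1 + x)*(2*x))**2 = x - (-4)*(2*x*(-1 + x))**2 = x - (-4)*4*x**2*(-1 + x)**2 = x - (-16)*x**2*(-1 + x)**2 = x + 16*x**2*(-1 + x)**2)
I(7*(-2))/((-1*3800)) - 3735/4138 = ((7*(-2))*(1 + 16*(7*(-2))*(-1 + 7*(-2))**2))/((-1*3800)) - 3735/4138 = -14*(1 + 16*(-14)*(-1 - 14)**2)/(-3800) - 3735*1/4138 = -14*(1 + 16*(-14)*(-15)**2)*(-1/3800) - 3735/4138 = -14*(1 + 16*(-14)*225)*(-1/3800) - 3735/4138 = -14*(1 - 50400)*(-1/3800) - 3735/4138 = -14*(-50399)*(-1/3800) - 3735/4138 = 705586*(-1/3800) - 3735/4138 = -352793/1900 - 3735/4138 = -733476967/3931100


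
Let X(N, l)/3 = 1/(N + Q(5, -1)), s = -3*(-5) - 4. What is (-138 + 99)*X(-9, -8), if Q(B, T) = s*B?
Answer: -117/46 ≈ -2.5435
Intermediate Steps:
s = 11 (s = 15 - 4 = 11)
Q(B, T) = 11*B
X(N, l) = 3/(55 + N) (X(N, l) = 3/(N + 11*5) = 3/(N + 55) = 3/(55 + N))
(-138 + 99)*X(-9, -8) = (-138 + 99)*(3/(55 - 9)) = -117/46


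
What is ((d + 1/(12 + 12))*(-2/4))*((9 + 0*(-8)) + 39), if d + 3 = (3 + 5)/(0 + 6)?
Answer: 39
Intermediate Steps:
d = -5/3 (d = -3 + (3 + 5)/(0 + 6) = -3 + 8/6 = -3 + 8*(⅙) = -3 + 4/3 = -5/3 ≈ -1.6667)
((d + 1/(12 + 12))*(-2/4))*((9 + 0*(-8)) + 39) = ((-5/3 + 1/(12 + 12))*(-2/4))*((9 + 0*(-8)) + 39) = ((-5/3 + 1/24)*(-2*¼))*((9 + 0) + 39) = ((-5/3 + 1/24)*(-½))*(9 + 39) = -13/8*(-½)*48 = (13/16)*48 = 39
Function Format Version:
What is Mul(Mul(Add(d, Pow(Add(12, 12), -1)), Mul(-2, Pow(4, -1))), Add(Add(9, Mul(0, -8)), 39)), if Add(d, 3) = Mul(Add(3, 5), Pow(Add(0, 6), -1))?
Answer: 39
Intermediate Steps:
d = Rational(-5, 3) (d = Add(-3, Mul(Add(3, 5), Pow(Add(0, 6), -1))) = Add(-3, Mul(8, Pow(6, -1))) = Add(-3, Mul(8, Rational(1, 6))) = Add(-3, Rational(4, 3)) = Rational(-5, 3) ≈ -1.6667)
Mul(Mul(Add(d, Pow(Add(12, 12), -1)), Mul(-2, Pow(4, -1))), Add(Add(9, Mul(0, -8)), 39)) = Mul(Mul(Add(Rational(-5, 3), Pow(Add(12, 12), -1)), Mul(-2, Pow(4, -1))), Add(Add(9, Mul(0, -8)), 39)) = Mul(Mul(Add(Rational(-5, 3), Pow(24, -1)), Mul(-2, Rational(1, 4))), Add(Add(9, 0), 39)) = Mul(Mul(Add(Rational(-5, 3), Rational(1, 24)), Rational(-1, 2)), Add(9, 39)) = Mul(Mul(Rational(-13, 8), Rational(-1, 2)), 48) = Mul(Rational(13, 16), 48) = 39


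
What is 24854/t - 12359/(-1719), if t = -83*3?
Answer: -13215545/142677 ≈ -92.626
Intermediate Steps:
t = -249
24854/t - 12359/(-1719) = 24854/(-249) - 12359/(-1719) = 24854*(-1/249) - 12359*(-1/1719) = -24854/249 + 12359/1719 = -13215545/142677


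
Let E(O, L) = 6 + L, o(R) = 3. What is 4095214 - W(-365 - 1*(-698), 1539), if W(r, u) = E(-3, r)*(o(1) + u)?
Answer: 3572476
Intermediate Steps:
W(r, u) = (3 + u)*(6 + r) (W(r, u) = (6 + r)*(3 + u) = (3 + u)*(6 + r))
4095214 - W(-365 - 1*(-698), 1539) = 4095214 - (3 + 1539)*(6 + (-365 - 1*(-698))) = 4095214 - 1542*(6 + (-365 + 698)) = 4095214 - 1542*(6 + 333) = 4095214 - 1542*339 = 4095214 - 1*522738 = 4095214 - 522738 = 3572476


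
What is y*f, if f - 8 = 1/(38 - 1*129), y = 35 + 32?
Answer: 48709/91 ≈ 535.26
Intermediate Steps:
y = 67
f = 727/91 (f = 8 + 1/(38 - 1*129) = 8 + 1/(38 - 129) = 8 + 1/(-91) = 8 - 1/91 = 727/91 ≈ 7.9890)
y*f = 67*(727/91) = 48709/91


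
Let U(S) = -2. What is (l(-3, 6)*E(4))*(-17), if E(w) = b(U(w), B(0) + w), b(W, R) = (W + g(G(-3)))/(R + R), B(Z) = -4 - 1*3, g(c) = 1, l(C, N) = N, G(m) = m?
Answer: -17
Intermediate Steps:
B(Z) = -7 (B(Z) = -4 - 3 = -7)
b(W, R) = (1 + W)/(2*R) (b(W, R) = (W + 1)/(R + R) = (1 + W)/((2*R)) = (1 + W)*(1/(2*R)) = (1 + W)/(2*R))
E(w) = -1/(2*(-7 + w)) (E(w) = (1 - 2)/(2*(-7 + w)) = (½)*(-1)/(-7 + w) = -1/(2*(-7 + w)))
(l(-3, 6)*E(4))*(-17) = (6*(-1/(-14 + 2*4)))*(-17) = (6*(-1/(-14 + 8)))*(-17) = (6*(-1/(-6)))*(-17) = (6*(-1*(-⅙)))*(-17) = (6*(⅙))*(-17) = 1*(-17) = -17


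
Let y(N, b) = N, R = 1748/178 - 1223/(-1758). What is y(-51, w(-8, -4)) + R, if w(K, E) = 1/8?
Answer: -6334223/156462 ≈ -40.484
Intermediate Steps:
w(K, E) = ⅛
R = 1645339/156462 (R = 1748*(1/178) - 1223*(-1/1758) = 874/89 + 1223/1758 = 1645339/156462 ≈ 10.516)
y(-51, w(-8, -4)) + R = -51 + 1645339/156462 = -6334223/156462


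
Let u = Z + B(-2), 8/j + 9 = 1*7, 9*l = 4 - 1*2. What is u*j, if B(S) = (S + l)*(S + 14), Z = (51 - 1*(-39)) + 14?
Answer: -992/3 ≈ -330.67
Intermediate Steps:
l = 2/9 (l = (4 - 1*2)/9 = (4 - 2)/9 = (⅑)*2 = 2/9 ≈ 0.22222)
Z = 104 (Z = (51 + 39) + 14 = 90 + 14 = 104)
B(S) = (14 + S)*(2/9 + S) (B(S) = (S + 2/9)*(S + 14) = (2/9 + S)*(14 + S) = (14 + S)*(2/9 + S))
j = -4 (j = 8/(-9 + 1*7) = 8/(-9 + 7) = 8/(-2) = 8*(-½) = -4)
u = 248/3 (u = 104 + (28/9 + (-2)² + (128/9)*(-2)) = 104 + (28/9 + 4 - 256/9) = 104 - 64/3 = 248/3 ≈ 82.667)
u*j = (248/3)*(-4) = -992/3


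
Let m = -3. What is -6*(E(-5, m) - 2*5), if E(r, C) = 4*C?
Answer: 132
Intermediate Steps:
-6*(E(-5, m) - 2*5) = -6*(4*(-3) - 2*5) = -6*(-12 - 10) = -6*(-22) = 132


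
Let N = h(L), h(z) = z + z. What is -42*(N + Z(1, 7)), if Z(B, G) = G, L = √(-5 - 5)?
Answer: -294 - 84*I*√10 ≈ -294.0 - 265.63*I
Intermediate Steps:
L = I*√10 (L = √(-10) = I*√10 ≈ 3.1623*I)
h(z) = 2*z
N = 2*I*√10 (N = 2*(I*√10) = 2*I*√10 ≈ 6.3246*I)
-42*(N + Z(1, 7)) = -42*(2*I*√10 + 7) = -42*(7 + 2*I*√10) = -294 - 84*I*√10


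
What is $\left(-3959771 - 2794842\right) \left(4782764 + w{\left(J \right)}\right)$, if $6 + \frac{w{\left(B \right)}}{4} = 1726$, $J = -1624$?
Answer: $-32352191627772$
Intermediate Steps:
$w{\left(B \right)} = 6880$ ($w{\left(B \right)} = -24 + 4 \cdot 1726 = -24 + 6904 = 6880$)
$\left(-3959771 - 2794842\right) \left(4782764 + w{\left(J \right)}\right) = \left(-3959771 - 2794842\right) \left(4782764 + 6880\right) = \left(-6754613\right) 4789644 = -32352191627772$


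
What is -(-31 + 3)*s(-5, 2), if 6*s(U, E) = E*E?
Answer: 56/3 ≈ 18.667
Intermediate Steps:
s(U, E) = E²/6 (s(U, E) = (E*E)/6 = E²/6)
-(-31 + 3)*s(-5, 2) = -(-31 + 3)*(⅙)*2² = -(-28)*(⅙)*4 = -(-28)*2/3 = -1*(-56/3) = 56/3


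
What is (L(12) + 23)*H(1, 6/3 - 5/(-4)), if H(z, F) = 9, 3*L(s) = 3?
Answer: 216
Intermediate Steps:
L(s) = 1 (L(s) = (⅓)*3 = 1)
(L(12) + 23)*H(1, 6/3 - 5/(-4)) = (1 + 23)*9 = 24*9 = 216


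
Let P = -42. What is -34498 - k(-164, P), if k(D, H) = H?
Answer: -34456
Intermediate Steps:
-34498 - k(-164, P) = -34498 - 1*(-42) = -34498 + 42 = -34456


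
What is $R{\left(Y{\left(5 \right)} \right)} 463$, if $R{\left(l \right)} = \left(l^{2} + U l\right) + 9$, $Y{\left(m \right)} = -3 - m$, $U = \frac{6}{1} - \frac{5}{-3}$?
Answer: $\frac{16205}{3} \approx 5401.7$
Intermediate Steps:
$U = \frac{23}{3}$ ($U = 6 \cdot 1 - - \frac{5}{3} = 6 + \frac{5}{3} = \frac{23}{3} \approx 7.6667$)
$R{\left(l \right)} = 9 + l^{2} + \frac{23 l}{3}$ ($R{\left(l \right)} = \left(l^{2} + \frac{23 l}{3}\right) + 9 = 9 + l^{2} + \frac{23 l}{3}$)
$R{\left(Y{\left(5 \right)} \right)} 463 = \left(9 + \left(-3 - 5\right)^{2} + \frac{23 \left(-3 - 5\right)}{3}\right) 463 = \left(9 + \left(-8\right)^{2} + \frac{23}{3} \left(-8\right)\right) 463 = \left(9 + 64 - \frac{184}{3}\right) 463 = \frac{35}{3} \cdot 463 = \frac{16205}{3}$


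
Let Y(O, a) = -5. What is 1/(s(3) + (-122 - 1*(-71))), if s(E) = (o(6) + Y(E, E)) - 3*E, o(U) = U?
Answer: -1/59 ≈ -0.016949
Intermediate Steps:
s(E) = 1 - 3*E (s(E) = (6 - 5) - 3*E = 1 - 3*E)
1/(s(3) + (-122 - 1*(-71))) = 1/((1 - 3*3) + (-122 - 1*(-71))) = 1/((1 - 9) + (-122 + 71)) = 1/(-8 - 51) = 1/(-59) = -1/59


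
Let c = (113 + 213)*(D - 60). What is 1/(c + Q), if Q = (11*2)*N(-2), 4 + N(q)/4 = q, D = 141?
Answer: 1/25878 ≈ 3.8643e-5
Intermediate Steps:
N(q) = -16 + 4*q
Q = -528 (Q = (11*2)*(-16 + 4*(-2)) = 22*(-16 - 8) = 22*(-24) = -528)
c = 26406 (c = (113 + 213)*(141 - 60) = 326*81 = 26406)
1/(c + Q) = 1/(26406 - 528) = 1/25878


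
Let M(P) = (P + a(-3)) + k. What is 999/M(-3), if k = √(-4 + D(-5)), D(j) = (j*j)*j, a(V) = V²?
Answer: 1998/55 - 333*I*√129/55 ≈ 36.327 - 68.766*I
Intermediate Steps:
D(j) = j³ (D(j) = j²*j = j³)
k = I*√129 (k = √(-4 + (-5)³) = √(-4 - 125) = √(-129) = I*√129 ≈ 11.358*I)
M(P) = 9 + P + I*√129 (M(P) = (P + (-3)²) + I*√129 = (P + 9) + I*√129 = (9 + P) + I*√129 = 9 + P + I*√129)
999/M(-3) = 999/(9 - 3 + I*√129) = 999/(6 + I*√129)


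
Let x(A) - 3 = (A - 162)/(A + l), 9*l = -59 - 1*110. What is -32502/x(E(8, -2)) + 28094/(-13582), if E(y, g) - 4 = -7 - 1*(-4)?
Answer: -11780823261/4366613 ≈ -2697.9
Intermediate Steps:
E(y, g) = 1 (E(y, g) = 4 + (-7 - 1*(-4)) = 4 + (-7 + 4) = 4 - 3 = 1)
l = -169/9 (l = (-59 - 1*110)/9 = (-59 - 110)/9 = (⅑)*(-169) = -169/9 ≈ -18.778)
x(A) = 3 + (-162 + A)/(-169/9 + A) (x(A) = 3 + (A - 162)/(A - 169/9) = 3 + (-162 + A)/(-169/9 + A))
-32502/x(E(8, -2)) + 28094/(-13582) = -32502*(-169 + 9*1)/(3*(-655 + 12*1)) + 28094/(-13582) = -32502*(-169 + 9)/(3*(-655 + 12)) + 28094*(-1/13582) = -32502/(3*(-643)/(-160)) - 14047/6791 = -32502/(3*(-1/160)*(-643)) - 14047/6791 = -32502/1929/160 - 14047/6791 = -32502*160/1929 - 14047/6791 = -1733440/643 - 14047/6791 = -11780823261/4366613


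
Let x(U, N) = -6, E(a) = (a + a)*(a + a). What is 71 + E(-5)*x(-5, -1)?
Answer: -529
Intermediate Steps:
E(a) = 4*a**2 (E(a) = (2*a)*(2*a) = 4*a**2)
71 + E(-5)*x(-5, -1) = 71 + (4*(-5)**2)*(-6) = 71 + (4*25)*(-6) = 71 + 100*(-6) = 71 - 600 = -529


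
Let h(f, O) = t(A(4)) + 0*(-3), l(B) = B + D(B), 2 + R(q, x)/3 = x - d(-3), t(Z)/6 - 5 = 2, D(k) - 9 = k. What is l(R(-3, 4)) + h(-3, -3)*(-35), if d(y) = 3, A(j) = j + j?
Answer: -1467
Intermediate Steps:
D(k) = 9 + k
A(j) = 2*j
t(Z) = 42 (t(Z) = 30 + 6*2 = 30 + 12 = 42)
R(q, x) = -15 + 3*x (R(q, x) = -6 + 3*(x - 1*3) = -6 + 3*(x - 3) = -6 + 3*(-3 + x) = -6 + (-9 + 3*x) = -15 + 3*x)
l(B) = 9 + 2*B (l(B) = B + (9 + B) = 9 + 2*B)
h(f, O) = 42 (h(f, O) = 42 + 0*(-3) = 42 + 0 = 42)
l(R(-3, 4)) + h(-3, -3)*(-35) = (9 + 2*(-15 + 3*4)) + 42*(-35) = (9 + 2*(-15 + 12)) - 1470 = (9 + 2*(-3)) - 1470 = (9 - 6) - 1470 = 3 - 1470 = -1467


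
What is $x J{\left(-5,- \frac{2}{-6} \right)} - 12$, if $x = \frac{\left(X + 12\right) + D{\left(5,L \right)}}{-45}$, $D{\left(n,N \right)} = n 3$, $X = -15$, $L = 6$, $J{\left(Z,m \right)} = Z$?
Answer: $- \frac{32}{3} \approx -10.667$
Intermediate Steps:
$D{\left(n,N \right)} = 3 n$
$x = - \frac{4}{15}$ ($x = \frac{\left(-15 + 12\right) + 3 \cdot 5}{-45} = \left(-3 + 15\right) \left(- \frac{1}{45}\right) = 12 \left(- \frac{1}{45}\right) = - \frac{4}{15} \approx -0.26667$)
$x J{\left(-5,- \frac{2}{-6} \right)} - 12 = \left(- \frac{4}{15}\right) \left(-5\right) - 12 = \frac{4}{3} - 12 = - \frac{32}{3}$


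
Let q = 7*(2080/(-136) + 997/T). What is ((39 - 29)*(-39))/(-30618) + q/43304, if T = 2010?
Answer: 26039329943/2516965753680 ≈ 0.010346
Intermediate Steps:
q = -3539557/34170 (q = 7*(2080/(-136) + 997/2010) = 7*(2080*(-1/136) + 997*(1/2010)) = 7*(-260/17 + 997/2010) = 7*(-505651/34170) = -3539557/34170 ≈ -103.59)
((39 - 29)*(-39))/(-30618) + q/43304 = ((39 - 29)*(-39))/(-30618) - 3539557/34170/43304 = (10*(-39))*(-1/30618) - 3539557/34170*1/43304 = -390*(-1/30618) - 3539557/1479697680 = 65/5103 - 3539557/1479697680 = 26039329943/2516965753680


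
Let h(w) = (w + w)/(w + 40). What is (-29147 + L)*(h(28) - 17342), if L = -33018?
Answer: 18326242000/17 ≈ 1.0780e+9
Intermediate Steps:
h(w) = 2*w/(40 + w) (h(w) = (2*w)/(40 + w) = 2*w/(40 + w))
(-29147 + L)*(h(28) - 17342) = (-29147 - 33018)*(2*28/(40 + 28) - 17342) = -62165*(2*28/68 - 17342) = -62165*(2*28*(1/68) - 17342) = -62165*(14/17 - 17342) = -62165*(-294800/17) = 18326242000/17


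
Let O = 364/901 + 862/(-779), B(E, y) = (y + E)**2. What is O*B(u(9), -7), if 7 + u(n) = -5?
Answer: -9369014/36941 ≈ -253.62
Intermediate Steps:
u(n) = -12 (u(n) = -7 - 5 = -12)
B(E, y) = (E + y)**2
O = -493106/701879 (O = 364*(1/901) + 862*(-1/779) = 364/901 - 862/779 = -493106/701879 ≈ -0.70255)
O*B(u(9), -7) = -493106*(-12 - 7)**2/701879 = -493106/701879*(-19)**2 = -493106/701879*361 = -9369014/36941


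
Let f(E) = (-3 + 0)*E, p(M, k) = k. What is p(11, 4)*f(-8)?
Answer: 96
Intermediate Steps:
f(E) = -3*E
p(11, 4)*f(-8) = 4*(-3*(-8)) = 4*24 = 96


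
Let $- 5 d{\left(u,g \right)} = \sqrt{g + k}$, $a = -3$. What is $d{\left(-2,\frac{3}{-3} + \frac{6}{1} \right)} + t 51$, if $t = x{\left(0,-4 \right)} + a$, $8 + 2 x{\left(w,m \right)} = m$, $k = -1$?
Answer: $- \frac{2297}{5} \approx -459.4$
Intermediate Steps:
$x{\left(w,m \right)} = -4 + \frac{m}{2}$
$d{\left(u,g \right)} = - \frac{\sqrt{-1 + g}}{5}$ ($d{\left(u,g \right)} = - \frac{\sqrt{g - 1}}{5} = - \frac{\sqrt{-1 + g}}{5}$)
$t = -9$ ($t = \left(-4 + \frac{1}{2} \left(-4\right)\right) - 3 = \left(-4 - 2\right) - 3 = -6 - 3 = -9$)
$d{\left(-2,\frac{3}{-3} + \frac{6}{1} \right)} + t 51 = - \frac{\sqrt{-1 + \left(\frac{3}{-3} + \frac{6}{1}\right)}}{5} - 459 = - \frac{\sqrt{-1 + \left(3 \left(- \frac{1}{3}\right) + 6 \cdot 1\right)}}{5} - 459 = - \frac{\sqrt{-1 + \left(-1 + 6\right)}}{5} - 459 = - \frac{\sqrt{-1 + 5}}{5} - 459 = - \frac{\sqrt{4}}{5} - 459 = \left(- \frac{1}{5}\right) 2 - 459 = - \frac{2}{5} - 459 = - \frac{2297}{5}$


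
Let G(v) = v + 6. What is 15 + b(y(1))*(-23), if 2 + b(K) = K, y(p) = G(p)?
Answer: -100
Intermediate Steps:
G(v) = 6 + v
y(p) = 6 + p
b(K) = -2 + K
15 + b(y(1))*(-23) = 15 + (-2 + (6 + 1))*(-23) = 15 + (-2 + 7)*(-23) = 15 + 5*(-23) = 15 - 115 = -100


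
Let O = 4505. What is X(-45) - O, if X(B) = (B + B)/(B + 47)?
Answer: -4550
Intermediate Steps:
X(B) = 2*B/(47 + B) (X(B) = (2*B)/(47 + B) = 2*B/(47 + B))
X(-45) - O = 2*(-45)/(47 - 45) - 1*4505 = 2*(-45)/2 - 4505 = 2*(-45)*(½) - 4505 = -45 - 4505 = -4550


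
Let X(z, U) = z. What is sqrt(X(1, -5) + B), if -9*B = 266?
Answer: I*sqrt(257)/3 ≈ 5.3437*I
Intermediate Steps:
B = -266/9 (B = -1/9*266 = -266/9 ≈ -29.556)
sqrt(X(1, -5) + B) = sqrt(1 - 266/9) = sqrt(-257/9) = I*sqrt(257)/3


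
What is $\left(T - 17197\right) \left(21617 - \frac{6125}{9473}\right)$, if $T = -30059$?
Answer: $- \frac{9676692211296}{9473} \approx -1.0215 \cdot 10^{9}$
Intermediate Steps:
$\left(T - 17197\right) \left(21617 - \frac{6125}{9473}\right) = \left(-30059 - 17197\right) \left(21617 - \frac{6125}{9473}\right) = - 47256 \left(21617 - \frac{6125}{9473}\right) = \left(-47256\right) \frac{204771716}{9473} = - \frac{9676692211296}{9473}$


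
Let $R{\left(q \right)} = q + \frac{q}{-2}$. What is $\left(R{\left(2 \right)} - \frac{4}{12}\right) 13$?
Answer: $\frac{26}{3} \approx 8.6667$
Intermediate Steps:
$R{\left(q \right)} = \frac{q}{2}$ ($R{\left(q \right)} = q + q \left(- \frac{1}{2}\right) = q - \frac{q}{2} = \frac{q}{2}$)
$\left(R{\left(2 \right)} - \frac{4}{12}\right) 13 = \left(\frac{1}{2} \cdot 2 - \frac{4}{12}\right) 13 = \left(1 - \frac{1}{3}\right) 13 = \frac{2}{3} \cdot 13 = \frac{26}{3}$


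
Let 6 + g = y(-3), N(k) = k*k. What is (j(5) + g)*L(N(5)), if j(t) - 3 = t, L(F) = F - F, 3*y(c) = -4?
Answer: 0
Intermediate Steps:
y(c) = -4/3 (y(c) = (⅓)*(-4) = -4/3)
N(k) = k²
g = -22/3 (g = -6 - 4/3 = -22/3 ≈ -7.3333)
L(F) = 0
j(t) = 3 + t
(j(5) + g)*L(N(5)) = ((3 + 5) - 22/3)*0 = (8 - 22/3)*0 = (⅔)*0 = 0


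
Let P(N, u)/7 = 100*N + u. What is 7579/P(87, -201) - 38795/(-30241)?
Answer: 2537227474/1799127813 ≈ 1.4103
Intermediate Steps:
P(N, u) = 7*u + 700*N (P(N, u) = 7*(100*N + u) = 7*(u + 100*N) = 7*u + 700*N)
7579/P(87, -201) - 38795/(-30241) = 7579/(7*(-201) + 700*87) - 38795/(-30241) = 7579/(-1407 + 60900) - 38795*(-1/30241) = 7579/59493 + 38795/30241 = 2537227474/1799127813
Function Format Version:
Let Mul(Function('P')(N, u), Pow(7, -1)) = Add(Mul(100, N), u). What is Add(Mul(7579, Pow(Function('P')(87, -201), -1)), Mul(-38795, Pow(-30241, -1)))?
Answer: Rational(2537227474, 1799127813) ≈ 1.4103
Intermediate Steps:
Function('P')(N, u) = Add(Mul(7, u), Mul(700, N)) (Function('P')(N, u) = Mul(7, Add(Mul(100, N), u)) = Mul(7, Add(u, Mul(100, N))) = Add(Mul(7, u), Mul(700, N)))
Add(Mul(7579, Pow(Function('P')(87, -201), -1)), Mul(-38795, Pow(-30241, -1))) = Add(Mul(7579, Pow(Add(Mul(7, -201), Mul(700, 87)), -1)), Mul(-38795, Pow(-30241, -1))) = Add(Mul(7579, Pow(Add(-1407, 60900), -1)), Mul(-38795, Rational(-1, 30241))) = Add(Mul(7579, Pow(59493, -1)), Rational(38795, 30241)) = Add(Mul(7579, Rational(1, 59493)), Rational(38795, 30241)) = Add(Rational(7579, 59493), Rational(38795, 30241)) = Rational(2537227474, 1799127813)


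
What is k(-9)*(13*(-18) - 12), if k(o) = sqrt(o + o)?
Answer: -738*I*sqrt(2) ≈ -1043.7*I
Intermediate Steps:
k(o) = sqrt(2)*sqrt(o) (k(o) = sqrt(2*o) = sqrt(2)*sqrt(o))
k(-9)*(13*(-18) - 12) = (sqrt(2)*sqrt(-9))*(13*(-18) - 12) = (sqrt(2)*(3*I))*(-234 - 12) = (3*I*sqrt(2))*(-246) = -738*I*sqrt(2)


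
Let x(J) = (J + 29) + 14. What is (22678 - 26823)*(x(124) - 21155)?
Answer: 86995260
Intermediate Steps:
x(J) = 43 + J (x(J) = (29 + J) + 14 = 43 + J)
(22678 - 26823)*(x(124) - 21155) = (22678 - 26823)*((43 + 124) - 21155) = -4145*(167 - 21155) = -4145*(-20988) = 86995260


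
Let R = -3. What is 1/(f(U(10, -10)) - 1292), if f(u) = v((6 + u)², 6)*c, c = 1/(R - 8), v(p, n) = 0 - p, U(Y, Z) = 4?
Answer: -11/14112 ≈ -0.00077948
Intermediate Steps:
v(p, n) = -p
c = -1/11 (c = 1/(-3 - 8) = 1/(-11) = -1/11 ≈ -0.090909)
f(u) = (6 + u)²/11 (f(u) = -(6 + u)²*(-1/11) = (6 + u)²/11)
1/(f(U(10, -10)) - 1292) = 1/((6 + 4)²/11 - 1292) = 1/((1/11)*10² - 1292) = 1/((1/11)*100 - 1292) = 1/(100/11 - 1292) = 1/(-14112/11) = -11/14112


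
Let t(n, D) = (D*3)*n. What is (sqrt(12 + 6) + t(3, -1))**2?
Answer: 99 - 54*sqrt(2) ≈ 22.632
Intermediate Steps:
t(n, D) = 3*D*n (t(n, D) = (3*D)*n = 3*D*n)
(sqrt(12 + 6) + t(3, -1))**2 = (sqrt(12 + 6) + 3*(-1)*3)**2 = (sqrt(18) - 9)**2 = (3*sqrt(2) - 9)**2 = (-9 + 3*sqrt(2))**2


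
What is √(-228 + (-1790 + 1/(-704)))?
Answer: I*√15627403/88 ≈ 44.922*I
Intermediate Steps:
√(-228 + (-1790 + 1/(-704))) = √(-228 + (-1790 - 1/704)) = √(-228 - 1260161/704) = √(-1420673/704) = I*√15627403/88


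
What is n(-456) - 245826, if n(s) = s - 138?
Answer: -246420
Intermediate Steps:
n(s) = -138 + s
n(-456) - 245826 = (-138 - 456) - 245826 = -594 - 245826 = -246420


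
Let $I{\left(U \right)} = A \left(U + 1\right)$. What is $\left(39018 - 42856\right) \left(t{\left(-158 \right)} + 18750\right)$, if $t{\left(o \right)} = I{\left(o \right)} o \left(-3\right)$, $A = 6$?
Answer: $1641735204$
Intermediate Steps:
$I{\left(U \right)} = 6 + 6 U$ ($I{\left(U \right)} = 6 \left(U + 1\right) = 6 \left(1 + U\right) = 6 + 6 U$)
$t{\left(o \right)} = - 3 o \left(6 + 6 o\right)$ ($t{\left(o \right)} = \left(6 + 6 o\right) o \left(-3\right) = o \left(6 + 6 o\right) \left(-3\right) = - 3 o \left(6 + 6 o\right)$)
$\left(39018 - 42856\right) \left(t{\left(-158 \right)} + 18750\right) = \left(39018 - 42856\right) \left(\left(-18\right) \left(-158\right) \left(1 - 158\right) + 18750\right) = - 3838 \left(\left(-18\right) \left(-158\right) \left(-157\right) + 18750\right) = - 3838 \left(-446508 + 18750\right) = \left(-3838\right) \left(-427758\right) = 1641735204$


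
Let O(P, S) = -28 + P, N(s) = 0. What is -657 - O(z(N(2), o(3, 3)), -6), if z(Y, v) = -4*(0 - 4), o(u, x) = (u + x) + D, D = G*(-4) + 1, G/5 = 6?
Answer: -645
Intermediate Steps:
G = 30 (G = 5*6 = 30)
D = -119 (D = 30*(-4) + 1 = -120 + 1 = -119)
o(u, x) = -119 + u + x (o(u, x) = (u + x) - 119 = -119 + u + x)
z(Y, v) = 16 (z(Y, v) = -4*(-4) = 16)
-657 - O(z(N(2), o(3, 3)), -6) = -657 - (-28 + 16) = -657 - 1*(-12) = -657 + 12 = -645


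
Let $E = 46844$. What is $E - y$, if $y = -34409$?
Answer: $81253$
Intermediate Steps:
$E - y = 46844 - -34409 = 46844 + 34409 = 81253$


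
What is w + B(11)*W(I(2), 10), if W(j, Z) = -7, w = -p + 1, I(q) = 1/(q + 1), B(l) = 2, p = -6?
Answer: -7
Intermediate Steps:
I(q) = 1/(1 + q)
w = 7 (w = -1*(-6) + 1 = 6 + 1 = 7)
w + B(11)*W(I(2), 10) = 7 + 2*(-7) = 7 - 14 = -7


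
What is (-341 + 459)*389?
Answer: 45902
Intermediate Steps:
(-341 + 459)*389 = 118*389 = 45902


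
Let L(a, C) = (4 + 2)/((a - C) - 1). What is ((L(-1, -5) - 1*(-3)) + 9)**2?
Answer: 196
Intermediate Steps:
L(a, C) = 6/(-1 + a - C)
((L(-1, -5) - 1*(-3)) + 9)**2 = ((6/(-1 - 1 - 1*(-5)) - 1*(-3)) + 9)**2 = ((6/(-1 - 1 + 5) + 3) + 9)**2 = ((6/3 + 3) + 9)**2 = ((6*(1/3) + 3) + 9)**2 = ((2 + 3) + 9)**2 = (5 + 9)**2 = 14**2 = 196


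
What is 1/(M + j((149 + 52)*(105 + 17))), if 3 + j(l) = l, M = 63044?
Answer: 1/87563 ≈ 1.1420e-5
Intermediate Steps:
j(l) = -3 + l
1/(M + j((149 + 52)*(105 + 17))) = 1/(63044 + (-3 + (149 + 52)*(105 + 17))) = 1/(63044 + (-3 + 201*122)) = 1/(63044 + (-3 + 24522)) = 1/(63044 + 24519) = 1/87563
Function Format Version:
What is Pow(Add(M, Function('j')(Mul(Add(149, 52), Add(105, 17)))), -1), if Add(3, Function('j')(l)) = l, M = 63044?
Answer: Rational(1, 87563) ≈ 1.1420e-5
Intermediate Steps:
Function('j')(l) = Add(-3, l)
Pow(Add(M, Function('j')(Mul(Add(149, 52), Add(105, 17)))), -1) = Pow(Add(63044, Add(-3, Mul(Add(149, 52), Add(105, 17)))), -1) = Pow(Add(63044, Add(-3, Mul(201, 122))), -1) = Pow(Add(63044, Add(-3, 24522)), -1) = Pow(Add(63044, 24519), -1) = Pow(87563, -1) = Rational(1, 87563)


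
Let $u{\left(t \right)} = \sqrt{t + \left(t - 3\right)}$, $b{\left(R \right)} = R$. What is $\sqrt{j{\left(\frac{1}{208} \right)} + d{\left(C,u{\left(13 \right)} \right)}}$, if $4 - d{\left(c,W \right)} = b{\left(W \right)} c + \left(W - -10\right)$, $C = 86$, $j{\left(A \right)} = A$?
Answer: $\frac{\sqrt{-16211 - 235248 \sqrt{23}}}{52} \approx 20.573 i$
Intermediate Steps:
$u{\left(t \right)} = \sqrt{-3 + 2 t}$ ($u{\left(t \right)} = \sqrt{t + \left(t - 3\right)} = \sqrt{t + \left(-3 + t\right)} = \sqrt{-3 + 2 t}$)
$d{\left(c,W \right)} = -6 - W - W c$ ($d{\left(c,W \right)} = 4 - \left(W c + \left(W - -10\right)\right) = 4 - \left(W c + \left(W + 10\right)\right) = 4 - \left(W c + \left(10 + W\right)\right) = 4 - \left(10 + W + W c\right) = -6 - W - W c$)
$\sqrt{j{\left(\frac{1}{208} \right)} + d{\left(C,u{\left(13 \right)} \right)}} = \sqrt{\frac{1}{208} - \left(6 + \sqrt{-3 + 2 \cdot 13} + \sqrt{-3 + 2 \cdot 13} \cdot 86\right)} = \sqrt{\frac{1}{208} - \left(6 + \sqrt{-3 + 26} + \sqrt{-3 + 26} \cdot 86\right)} = \sqrt{\frac{1}{208} - \left(6 + \sqrt{23} + \sqrt{23} \cdot 86\right)} = \sqrt{\frac{1}{208} - \left(6 + 87 \sqrt{23}\right)} = \sqrt{- \frac{1247}{208} - 87 \sqrt{23}}$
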